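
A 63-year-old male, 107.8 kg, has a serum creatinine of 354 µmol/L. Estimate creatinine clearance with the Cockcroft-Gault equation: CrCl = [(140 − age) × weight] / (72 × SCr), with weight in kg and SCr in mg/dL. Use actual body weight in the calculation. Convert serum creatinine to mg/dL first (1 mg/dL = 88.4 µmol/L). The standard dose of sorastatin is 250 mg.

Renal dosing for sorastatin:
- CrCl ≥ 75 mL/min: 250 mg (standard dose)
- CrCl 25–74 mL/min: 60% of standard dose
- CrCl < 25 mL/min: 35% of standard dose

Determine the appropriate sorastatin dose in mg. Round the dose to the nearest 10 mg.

SCr = 354 / 88.4 = 4.005 mg/dL
CrCl = (140 − 63) × 107.8 / (72 × 4.005) = 8300.6 / 288.36 ≈ 28.8 mL/min
CrCl ≈ 29 mL/min → bracket 25–74 mL/min.
60% of 250 mg = 150 mg

150 mg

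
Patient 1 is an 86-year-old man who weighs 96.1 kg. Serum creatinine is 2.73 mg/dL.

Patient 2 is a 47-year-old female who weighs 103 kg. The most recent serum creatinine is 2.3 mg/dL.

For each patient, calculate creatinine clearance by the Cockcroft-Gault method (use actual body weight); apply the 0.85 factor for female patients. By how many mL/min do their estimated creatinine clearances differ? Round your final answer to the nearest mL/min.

23 mL/min

Patient 1: CrCl = (140 − 86) × 96.1 / (72 × 2.73) = 5189.4 / 196.56 ≈ 26.4 mL/min
Patient 2: CrCl = (140 − 47) × 103 / (72 × 2.3) × 0.85 = 9579.0 / 165.60 × 0.85 ≈ 49.2 mL/min
|26.4 − 49.2| = 22.8 mL/min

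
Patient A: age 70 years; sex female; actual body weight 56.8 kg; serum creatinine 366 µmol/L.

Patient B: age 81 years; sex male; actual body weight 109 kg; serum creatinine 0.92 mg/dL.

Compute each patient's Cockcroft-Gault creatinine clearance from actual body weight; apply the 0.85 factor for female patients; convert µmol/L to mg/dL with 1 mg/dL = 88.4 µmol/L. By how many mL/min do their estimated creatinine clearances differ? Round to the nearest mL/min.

86 mL/min

Patient A: SCr = 366 / 88.4 = 4.14 mg/dL
Patient A: CrCl = (140 − 70) × 56.8 / (72 × 4.14) × 0.85 = 3976.0 / 298.08 × 0.85 ≈ 11.3 mL/min
Patient B: CrCl = (140 − 81) × 109 / (72 × 0.92) = 6431.0 / 66.24 ≈ 97.1 mL/min
|11.3 − 97.1| = 85.8 mL/min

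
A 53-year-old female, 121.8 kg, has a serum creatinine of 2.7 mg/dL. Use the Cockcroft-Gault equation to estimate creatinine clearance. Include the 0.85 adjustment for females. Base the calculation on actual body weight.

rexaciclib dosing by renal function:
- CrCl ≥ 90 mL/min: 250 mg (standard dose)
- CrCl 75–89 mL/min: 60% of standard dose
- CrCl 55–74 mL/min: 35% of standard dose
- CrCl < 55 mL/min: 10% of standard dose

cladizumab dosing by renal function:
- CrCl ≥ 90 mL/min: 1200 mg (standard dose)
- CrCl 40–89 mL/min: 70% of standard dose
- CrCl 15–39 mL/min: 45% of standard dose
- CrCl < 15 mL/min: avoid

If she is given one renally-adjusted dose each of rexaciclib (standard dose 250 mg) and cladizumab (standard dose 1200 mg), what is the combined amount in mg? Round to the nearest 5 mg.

865 mg

CrCl = (140 − 53) × 121.8 / (72 × 2.7) × 0.85 = 10596.6 / 194.40 × 0.85 ≈ 46.3 mL/min
CrCl ≈ 46 mL/min.
rexaciclib: < 55 mL/min → 10% of 250 mg = 25 mg.
cladizumab: 40–89 mL/min → 70% of 1200 mg = 840 mg.
Total = 25 + 840 = 865 mg.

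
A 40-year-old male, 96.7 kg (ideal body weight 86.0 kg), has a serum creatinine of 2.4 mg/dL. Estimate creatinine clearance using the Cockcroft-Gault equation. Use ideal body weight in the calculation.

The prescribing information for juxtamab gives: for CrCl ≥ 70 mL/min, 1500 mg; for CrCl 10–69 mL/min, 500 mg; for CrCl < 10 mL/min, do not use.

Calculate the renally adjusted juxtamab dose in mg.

500 mg

CrCl = (140 − 40) × 86 / (72 × 2.4) = 8600.0 / 172.80 ≈ 49.8 mL/min
CrCl ≈ 50 mL/min → bracket 10–69 mL/min.
Dose for this bracket: 500 mg.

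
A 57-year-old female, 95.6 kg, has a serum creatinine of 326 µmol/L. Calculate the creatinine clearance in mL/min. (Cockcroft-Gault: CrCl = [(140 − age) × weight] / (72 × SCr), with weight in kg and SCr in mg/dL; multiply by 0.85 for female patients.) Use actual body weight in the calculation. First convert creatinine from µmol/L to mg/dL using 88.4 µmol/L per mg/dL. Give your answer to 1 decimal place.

SCr = 326 / 88.4 = 3.688 mg/dL
CrCl = (140 − 57) × 95.6 / (72 × 3.688) × 0.85 = 7934.8 / 265.54 × 0.85 ≈ 25.4 mL/min

25.4 mL/min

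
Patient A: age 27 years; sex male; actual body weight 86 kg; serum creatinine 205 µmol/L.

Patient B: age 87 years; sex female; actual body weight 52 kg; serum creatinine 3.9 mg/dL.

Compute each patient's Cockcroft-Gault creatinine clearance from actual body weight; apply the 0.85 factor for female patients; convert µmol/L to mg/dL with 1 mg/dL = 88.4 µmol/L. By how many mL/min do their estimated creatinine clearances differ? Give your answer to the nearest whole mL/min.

50 mL/min

Patient A: SCr = 205 / 88.4 = 2.319 mg/dL
Patient A: CrCl = (140 − 27) × 86 / (72 × 2.319) = 9718.0 / 166.97 ≈ 58.2 mL/min
Patient B: CrCl = (140 − 87) × 52 / (72 × 3.9) × 0.85 = 2756.0 / 280.80 × 0.85 ≈ 8.3 mL/min
|58.2 − 8.3| = 49.9 mL/min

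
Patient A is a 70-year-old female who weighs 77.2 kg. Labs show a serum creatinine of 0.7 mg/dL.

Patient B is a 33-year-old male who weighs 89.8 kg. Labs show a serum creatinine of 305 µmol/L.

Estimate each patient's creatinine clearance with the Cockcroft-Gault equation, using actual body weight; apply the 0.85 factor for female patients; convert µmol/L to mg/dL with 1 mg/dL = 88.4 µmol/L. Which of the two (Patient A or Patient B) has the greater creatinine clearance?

Patient A

Patient A: CrCl = (140 − 70) × 77.2 / (72 × 0.7) × 0.85 = 5404.0 / 50.40 × 0.85 ≈ 91.1 mL/min
Patient B: SCr = 305 / 88.4 = 3.45 mg/dL
Patient B: CrCl = (140 − 33) × 89.8 / (72 × 3.45) = 9608.6 / 248.40 ≈ 38.7 mL/min
91.1 vs 38.7 mL/min → Patient A is higher.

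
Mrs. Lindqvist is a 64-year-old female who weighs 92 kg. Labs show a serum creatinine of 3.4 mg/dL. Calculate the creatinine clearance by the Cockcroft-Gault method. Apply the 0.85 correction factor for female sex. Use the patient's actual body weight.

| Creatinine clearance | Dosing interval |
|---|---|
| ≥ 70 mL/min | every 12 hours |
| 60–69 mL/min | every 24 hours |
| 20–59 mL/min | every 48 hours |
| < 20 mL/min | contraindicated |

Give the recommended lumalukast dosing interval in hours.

every 48 hours

CrCl = (140 − 64) × 92 / (72 × 3.4) × 0.85 = 6992.0 / 244.80 × 0.85 ≈ 24.3 mL/min
CrCl ≈ 24 mL/min → bracket 20–59 mL/min → every 48 hours.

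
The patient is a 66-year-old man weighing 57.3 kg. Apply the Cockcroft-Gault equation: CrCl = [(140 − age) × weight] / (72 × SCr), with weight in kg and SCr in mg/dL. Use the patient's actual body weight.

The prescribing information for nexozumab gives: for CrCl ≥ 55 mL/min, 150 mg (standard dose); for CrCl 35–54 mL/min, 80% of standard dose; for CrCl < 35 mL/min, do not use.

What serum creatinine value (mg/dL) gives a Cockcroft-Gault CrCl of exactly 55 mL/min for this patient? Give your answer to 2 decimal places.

Standard dose requires CrCl ≥ 55 mL/min.
Set (140 − 66) × 57.3 / (72 × SCr) = 55
SCr = (140 − 66) × 57.3 / (72 × 55) = 1.071 mg/dL

1.07 mg/dL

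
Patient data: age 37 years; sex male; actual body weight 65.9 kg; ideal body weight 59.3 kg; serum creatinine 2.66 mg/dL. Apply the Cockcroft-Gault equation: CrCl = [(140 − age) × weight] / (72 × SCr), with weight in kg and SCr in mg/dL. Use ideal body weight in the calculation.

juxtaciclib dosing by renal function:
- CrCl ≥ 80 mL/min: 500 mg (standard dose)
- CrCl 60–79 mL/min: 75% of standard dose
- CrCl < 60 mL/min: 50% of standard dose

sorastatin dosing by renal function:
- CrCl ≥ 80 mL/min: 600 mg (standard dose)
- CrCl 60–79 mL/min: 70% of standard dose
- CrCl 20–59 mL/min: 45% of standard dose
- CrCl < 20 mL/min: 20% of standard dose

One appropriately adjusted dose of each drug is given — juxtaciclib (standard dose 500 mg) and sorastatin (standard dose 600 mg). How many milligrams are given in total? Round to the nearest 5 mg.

520 mg

CrCl = (140 − 37) × 59.3 / (72 × 2.66) = 6107.9 / 191.52 ≈ 31.9 mL/min
CrCl ≈ 32 mL/min.
juxtaciclib: < 60 mL/min → 50% of 500 mg = 250 mg.
sorastatin: 20–59 mL/min → 45% of 600 mg = 270 mg.
Total = 250 + 270 = 520 mg.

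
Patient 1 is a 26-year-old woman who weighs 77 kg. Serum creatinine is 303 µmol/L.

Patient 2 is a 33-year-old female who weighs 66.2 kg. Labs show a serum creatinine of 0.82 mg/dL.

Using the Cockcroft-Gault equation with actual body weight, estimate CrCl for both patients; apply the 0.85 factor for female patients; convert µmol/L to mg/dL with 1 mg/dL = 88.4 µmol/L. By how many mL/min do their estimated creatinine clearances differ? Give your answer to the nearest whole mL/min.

72 mL/min

Patient 1: SCr = 303 / 88.4 = 3.428 mg/dL
Patient 1: CrCl = (140 − 26) × 77 / (72 × 3.428) × 0.85 = 8778.0 / 246.82 × 0.85 ≈ 30.2 mL/min
Patient 2: CrCl = (140 − 33) × 66.2 / (72 × 0.82) × 0.85 = 7083.4 / 59.04 × 0.85 ≈ 102.0 mL/min
|30.2 − 102.0| = 71.8 mL/min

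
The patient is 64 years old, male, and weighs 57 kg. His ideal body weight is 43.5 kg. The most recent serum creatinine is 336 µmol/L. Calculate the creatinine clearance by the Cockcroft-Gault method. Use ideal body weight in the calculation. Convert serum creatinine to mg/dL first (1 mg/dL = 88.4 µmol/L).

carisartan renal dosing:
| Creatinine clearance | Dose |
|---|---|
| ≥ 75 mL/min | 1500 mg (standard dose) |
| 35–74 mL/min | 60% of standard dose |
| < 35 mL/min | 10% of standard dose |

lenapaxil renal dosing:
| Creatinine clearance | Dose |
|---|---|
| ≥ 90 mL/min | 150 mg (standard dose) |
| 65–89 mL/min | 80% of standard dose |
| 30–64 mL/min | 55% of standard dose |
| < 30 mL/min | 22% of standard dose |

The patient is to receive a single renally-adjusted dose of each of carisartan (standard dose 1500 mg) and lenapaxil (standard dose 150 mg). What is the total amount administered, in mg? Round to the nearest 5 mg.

SCr = 336 / 88.4 = 3.801 mg/dL
CrCl = (140 − 64) × 43.5 / (72 × 3.801) = 3306.0 / 273.67 ≈ 12.1 mL/min
CrCl ≈ 12 mL/min.
carisartan: < 35 mL/min → 10% of 1500 mg = 150 mg.
lenapaxil: < 30 mL/min → 22% of 150 mg = 33 mg.
Total = 150 + 33 = 183 mg.

185 mg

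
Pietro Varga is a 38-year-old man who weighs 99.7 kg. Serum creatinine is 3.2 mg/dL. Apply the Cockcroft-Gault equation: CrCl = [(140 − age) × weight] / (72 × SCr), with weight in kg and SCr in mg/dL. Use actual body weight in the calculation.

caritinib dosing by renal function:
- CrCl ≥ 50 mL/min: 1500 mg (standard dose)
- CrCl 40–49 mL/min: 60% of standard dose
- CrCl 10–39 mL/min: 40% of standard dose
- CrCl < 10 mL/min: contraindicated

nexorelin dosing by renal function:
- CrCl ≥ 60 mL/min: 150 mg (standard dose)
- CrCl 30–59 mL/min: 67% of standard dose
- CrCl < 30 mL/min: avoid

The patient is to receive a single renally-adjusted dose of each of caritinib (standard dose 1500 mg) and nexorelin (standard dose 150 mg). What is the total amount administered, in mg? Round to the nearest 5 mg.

1000 mg

CrCl = (140 − 38) × 99.7 / (72 × 3.2) = 10169.4 / 230.40 ≈ 44.1 mL/min
CrCl ≈ 44 mL/min.
caritinib: 40–49 mL/min → 60% of 1500 mg = 900 mg.
nexorelin: 30–59 mL/min → 67% of 150 mg = 100.5 mg.
Total = 900 + 100.5 = 1000.5 mg.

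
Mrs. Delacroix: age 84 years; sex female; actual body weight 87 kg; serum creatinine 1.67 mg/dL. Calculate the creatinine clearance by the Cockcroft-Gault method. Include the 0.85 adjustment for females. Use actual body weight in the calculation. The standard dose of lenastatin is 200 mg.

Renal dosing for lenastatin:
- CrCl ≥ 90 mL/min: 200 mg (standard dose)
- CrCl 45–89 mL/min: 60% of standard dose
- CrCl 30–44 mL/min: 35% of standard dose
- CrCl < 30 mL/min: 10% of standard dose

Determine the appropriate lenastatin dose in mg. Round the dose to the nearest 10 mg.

CrCl = (140 − 84) × 87 / (72 × 1.67) × 0.85 = 4872.0 / 120.24 × 0.85 ≈ 34.4 mL/min
CrCl ≈ 34 mL/min → bracket 30–44 mL/min.
35% of 200 mg = 70 mg

70 mg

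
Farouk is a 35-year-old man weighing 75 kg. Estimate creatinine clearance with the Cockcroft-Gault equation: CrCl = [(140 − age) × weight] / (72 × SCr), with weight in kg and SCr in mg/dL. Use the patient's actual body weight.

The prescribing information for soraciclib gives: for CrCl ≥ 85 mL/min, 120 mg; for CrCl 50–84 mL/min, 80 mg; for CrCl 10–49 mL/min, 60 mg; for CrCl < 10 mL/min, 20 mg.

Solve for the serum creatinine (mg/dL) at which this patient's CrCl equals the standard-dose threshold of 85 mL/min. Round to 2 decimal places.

Standard dose requires CrCl ≥ 85 mL/min.
Set (140 − 35) × 75 / (72 × SCr) = 85
SCr = (140 − 35) × 75 / (72 × 85) = 1.287 mg/dL

1.29 mg/dL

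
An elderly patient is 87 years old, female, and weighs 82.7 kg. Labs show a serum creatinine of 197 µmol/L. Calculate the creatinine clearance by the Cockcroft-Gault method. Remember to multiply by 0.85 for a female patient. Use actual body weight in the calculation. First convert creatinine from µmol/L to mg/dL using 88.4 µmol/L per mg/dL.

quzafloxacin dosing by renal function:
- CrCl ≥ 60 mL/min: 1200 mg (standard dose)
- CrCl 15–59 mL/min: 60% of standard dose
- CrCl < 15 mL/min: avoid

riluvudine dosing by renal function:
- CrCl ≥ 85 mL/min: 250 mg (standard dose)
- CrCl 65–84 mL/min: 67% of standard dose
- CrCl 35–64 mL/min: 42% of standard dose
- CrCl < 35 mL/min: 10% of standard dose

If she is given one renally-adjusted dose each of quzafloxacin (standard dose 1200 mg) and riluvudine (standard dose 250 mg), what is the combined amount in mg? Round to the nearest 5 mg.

745 mg

SCr = 197 / 88.4 = 2.229 mg/dL
CrCl = (140 − 87) × 82.7 / (72 × 2.229) × 0.85 = 4383.1 / 160.49 × 0.85 ≈ 23.2 mL/min
CrCl ≈ 23 mL/min.
quzafloxacin: 15–59 mL/min → 60% of 1200 mg = 720 mg.
riluvudine: < 35 mL/min → 10% of 250 mg = 25 mg.
Total = 720 + 25 = 745 mg.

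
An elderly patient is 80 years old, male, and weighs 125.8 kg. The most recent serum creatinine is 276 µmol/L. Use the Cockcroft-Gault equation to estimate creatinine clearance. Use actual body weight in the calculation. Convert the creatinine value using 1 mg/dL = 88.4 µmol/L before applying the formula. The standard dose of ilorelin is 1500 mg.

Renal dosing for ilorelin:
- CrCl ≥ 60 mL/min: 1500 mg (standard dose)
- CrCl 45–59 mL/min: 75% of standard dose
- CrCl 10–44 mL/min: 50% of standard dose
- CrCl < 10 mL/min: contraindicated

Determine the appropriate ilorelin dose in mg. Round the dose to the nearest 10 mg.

SCr = 276 / 88.4 = 3.122 mg/dL
CrCl = (140 − 80) × 125.8 / (72 × 3.122) = 7548.0 / 224.78 ≈ 33.6 mL/min
CrCl ≈ 34 mL/min → bracket 10–44 mL/min.
50% of 1500 mg = 750 mg

750 mg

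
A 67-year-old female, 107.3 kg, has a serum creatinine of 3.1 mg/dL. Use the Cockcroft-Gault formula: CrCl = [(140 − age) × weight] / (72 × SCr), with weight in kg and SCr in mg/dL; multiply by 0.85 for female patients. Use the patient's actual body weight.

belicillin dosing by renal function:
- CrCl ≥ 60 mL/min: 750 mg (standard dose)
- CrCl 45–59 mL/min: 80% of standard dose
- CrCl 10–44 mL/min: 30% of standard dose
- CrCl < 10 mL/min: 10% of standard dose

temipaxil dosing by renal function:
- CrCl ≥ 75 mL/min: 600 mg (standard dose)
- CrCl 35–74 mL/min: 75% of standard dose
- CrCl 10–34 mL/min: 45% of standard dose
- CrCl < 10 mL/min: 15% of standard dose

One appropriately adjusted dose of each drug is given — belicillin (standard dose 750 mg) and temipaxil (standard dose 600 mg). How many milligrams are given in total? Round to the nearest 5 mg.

CrCl = (140 − 67) × 107.3 / (72 × 3.1) × 0.85 = 7832.9 / 223.20 × 0.85 ≈ 29.8 mL/min
CrCl ≈ 30 mL/min.
belicillin: 10–44 mL/min → 30% of 750 mg = 225 mg.
temipaxil: 10–34 mL/min → 45% of 600 mg = 270 mg.
Total = 225 + 270 = 495 mg.

495 mg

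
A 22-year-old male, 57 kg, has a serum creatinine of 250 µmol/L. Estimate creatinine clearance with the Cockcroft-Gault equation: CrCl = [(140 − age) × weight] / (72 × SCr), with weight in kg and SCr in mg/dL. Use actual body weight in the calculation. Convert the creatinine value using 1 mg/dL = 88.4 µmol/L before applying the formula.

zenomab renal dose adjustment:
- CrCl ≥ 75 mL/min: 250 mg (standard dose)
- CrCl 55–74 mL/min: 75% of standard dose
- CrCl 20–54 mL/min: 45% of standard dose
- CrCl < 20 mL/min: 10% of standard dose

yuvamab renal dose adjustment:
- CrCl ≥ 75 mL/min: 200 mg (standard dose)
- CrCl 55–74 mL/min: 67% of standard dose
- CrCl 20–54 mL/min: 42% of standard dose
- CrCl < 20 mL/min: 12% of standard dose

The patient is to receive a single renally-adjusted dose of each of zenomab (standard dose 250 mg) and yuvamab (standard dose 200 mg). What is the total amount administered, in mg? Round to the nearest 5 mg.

195 mg

SCr = 250 / 88.4 = 2.828 mg/dL
CrCl = (140 − 22) × 57 / (72 × 2.828) = 6726.0 / 203.62 ≈ 33.0 mL/min
CrCl ≈ 33 mL/min.
zenomab: 20–54 mL/min → 45% of 250 mg = 112.5 mg.
yuvamab: 20–54 mL/min → 42% of 200 mg = 84 mg.
Total = 112.5 + 84 = 196.5 mg.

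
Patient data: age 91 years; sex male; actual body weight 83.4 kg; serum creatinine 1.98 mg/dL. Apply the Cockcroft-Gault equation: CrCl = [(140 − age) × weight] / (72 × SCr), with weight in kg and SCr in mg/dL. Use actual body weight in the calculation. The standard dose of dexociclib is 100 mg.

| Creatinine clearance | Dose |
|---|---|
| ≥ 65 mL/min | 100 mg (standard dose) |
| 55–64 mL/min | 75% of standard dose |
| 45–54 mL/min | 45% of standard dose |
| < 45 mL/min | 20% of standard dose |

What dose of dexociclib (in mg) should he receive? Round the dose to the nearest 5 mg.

CrCl = (140 − 91) × 83.4 / (72 × 1.98) = 4086.6 / 142.56 ≈ 28.7 mL/min
CrCl ≈ 29 mL/min → bracket < 45 mL/min.
20% of 100 mg = 20 mg

20 mg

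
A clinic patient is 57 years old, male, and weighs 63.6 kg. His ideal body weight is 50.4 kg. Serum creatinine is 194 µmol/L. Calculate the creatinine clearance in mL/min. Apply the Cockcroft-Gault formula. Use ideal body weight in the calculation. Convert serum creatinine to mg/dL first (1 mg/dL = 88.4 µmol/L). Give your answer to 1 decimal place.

SCr = 194 / 88.4 = 2.195 mg/dL
CrCl = (140 − 57) × 50.4 / (72 × 2.195) = 4183.2 / 158.04 ≈ 26.5 mL/min

26.5 mL/min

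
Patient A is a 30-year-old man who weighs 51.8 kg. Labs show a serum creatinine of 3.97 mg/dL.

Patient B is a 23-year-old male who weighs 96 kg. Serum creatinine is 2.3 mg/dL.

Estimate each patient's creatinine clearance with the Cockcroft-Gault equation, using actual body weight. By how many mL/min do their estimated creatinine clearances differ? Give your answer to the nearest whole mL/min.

Patient A: CrCl = (140 − 30) × 51.8 / (72 × 3.97) = 5698.0 / 285.84 ≈ 19.9 mL/min
Patient B: CrCl = (140 − 23) × 96 / (72 × 2.3) = 11232.0 / 165.60 ≈ 67.8 mL/min
|19.9 − 67.8| = 47.9 mL/min

48 mL/min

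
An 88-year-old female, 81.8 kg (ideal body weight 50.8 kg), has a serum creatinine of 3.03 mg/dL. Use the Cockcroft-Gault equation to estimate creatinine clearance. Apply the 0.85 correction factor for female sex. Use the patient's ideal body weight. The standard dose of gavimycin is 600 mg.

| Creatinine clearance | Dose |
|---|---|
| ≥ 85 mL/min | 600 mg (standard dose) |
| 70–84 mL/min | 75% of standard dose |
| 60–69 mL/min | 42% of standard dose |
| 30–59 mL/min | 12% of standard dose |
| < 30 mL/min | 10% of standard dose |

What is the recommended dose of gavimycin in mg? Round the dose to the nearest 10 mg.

60 mg

CrCl = (140 − 88) × 50.8 / (72 × 3.03) × 0.85 = 2641.6 / 218.16 × 0.85 ≈ 10.3 mL/min
CrCl ≈ 10 mL/min → bracket < 30 mL/min.
10% of 600 mg = 60 mg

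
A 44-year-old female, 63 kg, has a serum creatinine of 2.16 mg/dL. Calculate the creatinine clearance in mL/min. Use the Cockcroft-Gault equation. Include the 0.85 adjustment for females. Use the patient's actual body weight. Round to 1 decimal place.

33.1 mL/min

CrCl = (140 − 44) × 63 / (72 × 2.16) × 0.85 = 6048.0 / 155.52 × 0.85 ≈ 33.1 mL/min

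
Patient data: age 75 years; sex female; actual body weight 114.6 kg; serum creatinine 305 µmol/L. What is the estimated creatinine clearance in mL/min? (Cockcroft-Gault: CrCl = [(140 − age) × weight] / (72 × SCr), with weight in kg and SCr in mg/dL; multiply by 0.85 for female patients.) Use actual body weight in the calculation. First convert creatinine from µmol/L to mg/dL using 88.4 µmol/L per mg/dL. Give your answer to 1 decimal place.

25.5 mL/min

SCr = 305 / 88.4 = 3.45 mg/dL
CrCl = (140 − 75) × 114.6 / (72 × 3.45) × 0.85 = 7449.0 / 248.40 × 0.85 ≈ 25.5 mL/min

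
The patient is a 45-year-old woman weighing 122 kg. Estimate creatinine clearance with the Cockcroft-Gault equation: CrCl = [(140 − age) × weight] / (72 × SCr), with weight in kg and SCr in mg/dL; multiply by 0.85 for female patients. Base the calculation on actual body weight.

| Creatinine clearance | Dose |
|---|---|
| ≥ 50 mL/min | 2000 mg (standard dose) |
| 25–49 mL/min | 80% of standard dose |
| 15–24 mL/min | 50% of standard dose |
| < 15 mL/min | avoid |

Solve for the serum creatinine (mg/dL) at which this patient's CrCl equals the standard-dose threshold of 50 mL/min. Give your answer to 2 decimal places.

Standard dose requires CrCl ≥ 50 mL/min.
Set (140 − 45) × 122 × 0.85 / (72 × SCr) = 50
SCr = (140 − 45) × 122 × 0.85 / (72 × 50) = 2.737 mg/dL

2.74 mg/dL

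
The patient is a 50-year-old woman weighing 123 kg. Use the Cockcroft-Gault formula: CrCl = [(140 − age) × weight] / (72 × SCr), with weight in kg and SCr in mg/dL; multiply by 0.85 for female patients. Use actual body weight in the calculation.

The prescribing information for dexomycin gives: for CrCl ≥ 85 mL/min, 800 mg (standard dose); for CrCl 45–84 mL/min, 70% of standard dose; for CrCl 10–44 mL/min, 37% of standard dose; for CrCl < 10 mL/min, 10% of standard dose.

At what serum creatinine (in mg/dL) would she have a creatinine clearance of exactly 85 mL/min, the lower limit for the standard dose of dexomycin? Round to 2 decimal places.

1.54 mg/dL

Standard dose requires CrCl ≥ 85 mL/min.
Set (140 − 50) × 123 × 0.85 / (72 × SCr) = 85
SCr = (140 − 50) × 123 × 0.85 / (72 × 85) = 1.538 mg/dL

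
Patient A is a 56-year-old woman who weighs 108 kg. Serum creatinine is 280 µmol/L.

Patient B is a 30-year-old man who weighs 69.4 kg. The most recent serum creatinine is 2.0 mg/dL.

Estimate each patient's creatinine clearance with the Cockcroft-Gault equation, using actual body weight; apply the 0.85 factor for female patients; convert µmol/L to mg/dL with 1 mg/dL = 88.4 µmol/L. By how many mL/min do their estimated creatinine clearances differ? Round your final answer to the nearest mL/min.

19 mL/min

Patient A: SCr = 280 / 88.4 = 3.167 mg/dL
Patient A: CrCl = (140 − 56) × 108 / (72 × 3.167) × 0.85 = 9072.0 / 228.02 × 0.85 ≈ 33.8 mL/min
Patient B: CrCl = (140 − 30) × 69.4 / (72 × 2) = 7634.0 / 144.00 ≈ 53.0 mL/min
|33.8 − 53.0| = 19.2 mL/min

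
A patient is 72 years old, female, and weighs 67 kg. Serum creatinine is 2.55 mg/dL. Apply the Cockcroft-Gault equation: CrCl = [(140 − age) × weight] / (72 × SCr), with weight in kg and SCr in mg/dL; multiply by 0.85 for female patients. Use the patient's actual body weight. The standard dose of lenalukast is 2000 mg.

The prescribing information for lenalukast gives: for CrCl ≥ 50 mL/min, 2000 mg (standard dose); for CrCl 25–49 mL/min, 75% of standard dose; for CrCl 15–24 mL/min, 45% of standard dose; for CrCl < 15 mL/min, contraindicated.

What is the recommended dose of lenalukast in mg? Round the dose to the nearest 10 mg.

CrCl = (140 − 72) × 67 / (72 × 2.55) × 0.85 = 4556.0 / 183.60 × 0.85 ≈ 21.1 mL/min
CrCl ≈ 21 mL/min → bracket 15–24 mL/min.
45% of 2000 mg = 900 mg

900 mg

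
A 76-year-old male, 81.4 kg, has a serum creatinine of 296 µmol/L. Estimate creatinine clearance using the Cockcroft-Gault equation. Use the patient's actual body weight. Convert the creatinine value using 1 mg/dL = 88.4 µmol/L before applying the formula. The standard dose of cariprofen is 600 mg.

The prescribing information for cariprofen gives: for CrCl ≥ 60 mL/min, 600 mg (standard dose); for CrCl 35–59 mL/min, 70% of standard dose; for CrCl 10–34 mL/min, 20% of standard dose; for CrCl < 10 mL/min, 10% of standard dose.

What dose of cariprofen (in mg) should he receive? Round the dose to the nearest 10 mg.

120 mg

SCr = 296 / 88.4 = 3.348 mg/dL
CrCl = (140 − 76) × 81.4 / (72 × 3.348) = 5209.6 / 241.06 ≈ 21.6 mL/min
CrCl ≈ 22 mL/min → bracket 10–34 mL/min.
20% of 600 mg = 120 mg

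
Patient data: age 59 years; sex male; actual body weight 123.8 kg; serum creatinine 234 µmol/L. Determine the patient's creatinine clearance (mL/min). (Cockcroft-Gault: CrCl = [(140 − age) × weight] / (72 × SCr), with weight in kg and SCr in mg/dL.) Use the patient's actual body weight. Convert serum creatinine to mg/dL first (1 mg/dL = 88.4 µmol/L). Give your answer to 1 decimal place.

52.6 mL/min

SCr = 234 / 88.4 = 2.647 mg/dL
CrCl = (140 − 59) × 123.8 / (72 × 2.647) = 10027.8 / 190.58 ≈ 52.6 mL/min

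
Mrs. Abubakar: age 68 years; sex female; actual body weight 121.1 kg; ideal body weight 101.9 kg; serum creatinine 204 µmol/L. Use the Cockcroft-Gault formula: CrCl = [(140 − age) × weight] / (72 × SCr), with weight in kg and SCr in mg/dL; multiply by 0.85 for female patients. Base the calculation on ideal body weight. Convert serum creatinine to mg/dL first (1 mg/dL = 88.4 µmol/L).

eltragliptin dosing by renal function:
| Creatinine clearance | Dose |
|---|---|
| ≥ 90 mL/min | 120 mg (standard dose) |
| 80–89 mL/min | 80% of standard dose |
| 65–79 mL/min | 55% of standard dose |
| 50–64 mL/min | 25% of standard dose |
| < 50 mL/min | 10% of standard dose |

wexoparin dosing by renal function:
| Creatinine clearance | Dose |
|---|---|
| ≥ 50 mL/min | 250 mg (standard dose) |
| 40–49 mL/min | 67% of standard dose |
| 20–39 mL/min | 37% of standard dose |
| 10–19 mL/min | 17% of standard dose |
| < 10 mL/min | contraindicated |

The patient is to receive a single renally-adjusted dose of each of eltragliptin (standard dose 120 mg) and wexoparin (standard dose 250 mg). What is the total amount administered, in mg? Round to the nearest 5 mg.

SCr = 204 / 88.4 = 2.308 mg/dL
CrCl = (140 − 68) × 101.9 / (72 × 2.308) × 0.85 = 7336.8 / 166.18 × 0.85 ≈ 37.5 mL/min
CrCl ≈ 38 mL/min.
eltragliptin: < 50 mL/min → 10% of 120 mg = 12 mg.
wexoparin: 20–39 mL/min → 37% of 250 mg = 92.5 mg.
Total = 12 + 92.5 = 104.5 mg.

105 mg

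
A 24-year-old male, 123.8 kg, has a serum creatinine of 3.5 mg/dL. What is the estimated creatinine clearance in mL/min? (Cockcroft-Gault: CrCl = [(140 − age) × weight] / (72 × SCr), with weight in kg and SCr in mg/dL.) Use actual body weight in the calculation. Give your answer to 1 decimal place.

CrCl = (140 − 24) × 123.8 / (72 × 3.5) = 14360.8 / 252.00 ≈ 57.0 mL/min

57.0 mL/min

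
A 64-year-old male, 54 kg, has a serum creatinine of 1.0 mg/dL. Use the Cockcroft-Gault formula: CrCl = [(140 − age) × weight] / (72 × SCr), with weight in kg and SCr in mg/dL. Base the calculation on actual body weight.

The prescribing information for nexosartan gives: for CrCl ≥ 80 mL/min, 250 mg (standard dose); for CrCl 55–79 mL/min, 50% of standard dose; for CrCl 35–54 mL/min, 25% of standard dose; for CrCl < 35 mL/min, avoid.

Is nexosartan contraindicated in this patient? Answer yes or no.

CrCl = (140 − 64) × 54 / (72 × 1) = 4104.0 / 72.00 ≈ 57.0 mL/min
CrCl ≈ 57 mL/min, which is ≥ 35 mL/min.

no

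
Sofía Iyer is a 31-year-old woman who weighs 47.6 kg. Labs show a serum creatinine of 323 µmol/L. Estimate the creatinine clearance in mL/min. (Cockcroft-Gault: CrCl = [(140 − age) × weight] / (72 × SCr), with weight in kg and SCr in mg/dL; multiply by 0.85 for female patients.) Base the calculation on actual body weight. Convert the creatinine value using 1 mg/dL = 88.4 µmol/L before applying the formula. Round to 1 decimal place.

SCr = 323 / 88.4 = 3.654 mg/dL
CrCl = (140 − 31) × 47.6 / (72 × 3.654) × 0.85 = 5188.4 / 263.09 × 0.85 ≈ 16.8 mL/min

16.8 mL/min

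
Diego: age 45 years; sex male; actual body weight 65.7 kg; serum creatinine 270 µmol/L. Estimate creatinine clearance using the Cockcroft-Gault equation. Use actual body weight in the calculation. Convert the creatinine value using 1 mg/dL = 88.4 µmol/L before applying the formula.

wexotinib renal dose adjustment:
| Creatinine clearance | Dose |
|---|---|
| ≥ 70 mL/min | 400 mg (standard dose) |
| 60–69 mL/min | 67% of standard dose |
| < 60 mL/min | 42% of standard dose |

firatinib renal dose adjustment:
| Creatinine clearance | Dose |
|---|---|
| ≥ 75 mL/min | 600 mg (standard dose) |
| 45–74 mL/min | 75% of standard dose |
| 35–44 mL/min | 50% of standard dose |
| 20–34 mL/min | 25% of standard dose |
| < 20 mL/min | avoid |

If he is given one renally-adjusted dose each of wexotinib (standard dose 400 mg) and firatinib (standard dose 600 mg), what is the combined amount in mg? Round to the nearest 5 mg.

SCr = 270 / 88.4 = 3.054 mg/dL
CrCl = (140 − 45) × 65.7 / (72 × 3.054) = 6241.5 / 219.89 ≈ 28.4 mL/min
CrCl ≈ 28 mL/min.
wexotinib: < 60 mL/min → 42% of 400 mg = 168 mg.
firatinib: 20–34 mL/min → 25% of 600 mg = 150 mg.
Total = 168 + 150 = 318 mg.

320 mg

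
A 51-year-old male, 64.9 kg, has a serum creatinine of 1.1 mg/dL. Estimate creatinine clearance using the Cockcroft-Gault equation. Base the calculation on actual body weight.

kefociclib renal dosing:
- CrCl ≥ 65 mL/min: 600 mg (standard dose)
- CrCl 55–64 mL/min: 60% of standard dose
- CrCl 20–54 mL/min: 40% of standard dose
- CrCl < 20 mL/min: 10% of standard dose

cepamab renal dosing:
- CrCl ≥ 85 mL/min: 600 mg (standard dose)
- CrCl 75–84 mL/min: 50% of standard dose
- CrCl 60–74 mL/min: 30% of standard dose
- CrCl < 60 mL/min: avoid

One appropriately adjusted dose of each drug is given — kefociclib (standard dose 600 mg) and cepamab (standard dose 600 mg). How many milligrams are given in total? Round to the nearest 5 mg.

780 mg

CrCl = (140 − 51) × 64.9 / (72 × 1.1) = 5776.1 / 79.20 ≈ 72.9 mL/min
CrCl ≈ 73 mL/min.
kefociclib: ≥ 65 mL/min → 100% of 600 mg = 600 mg.
cepamab: 60–74 mL/min → 30% of 600 mg = 180 mg.
Total = 600 + 180 = 780 mg.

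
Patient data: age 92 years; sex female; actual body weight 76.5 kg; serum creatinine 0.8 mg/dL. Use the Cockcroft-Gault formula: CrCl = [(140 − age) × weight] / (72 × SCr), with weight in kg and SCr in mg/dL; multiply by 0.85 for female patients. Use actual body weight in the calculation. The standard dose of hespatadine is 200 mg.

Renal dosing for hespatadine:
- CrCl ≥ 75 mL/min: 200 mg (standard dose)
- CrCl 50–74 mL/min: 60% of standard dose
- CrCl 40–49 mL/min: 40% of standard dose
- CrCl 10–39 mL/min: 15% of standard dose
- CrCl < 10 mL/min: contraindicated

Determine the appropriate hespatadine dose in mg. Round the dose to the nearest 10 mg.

120 mg

CrCl = (140 − 92) × 76.5 / (72 × 0.8) × 0.85 = 3672.0 / 57.60 × 0.85 ≈ 54.2 mL/min
CrCl ≈ 54 mL/min → bracket 50–74 mL/min.
60% of 200 mg = 120 mg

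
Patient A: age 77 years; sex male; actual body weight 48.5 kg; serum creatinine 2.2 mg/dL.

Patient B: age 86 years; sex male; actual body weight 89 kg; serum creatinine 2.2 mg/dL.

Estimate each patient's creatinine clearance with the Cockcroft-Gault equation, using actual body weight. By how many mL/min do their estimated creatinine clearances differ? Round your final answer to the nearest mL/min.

11 mL/min

Patient A: CrCl = (140 − 77) × 48.5 / (72 × 2.2) = 3055.5 / 158.40 ≈ 19.3 mL/min
Patient B: CrCl = (140 − 86) × 89 / (72 × 2.2) = 4806.0 / 158.40 ≈ 30.3 mL/min
|19.3 − 30.3| = 11.0 mL/min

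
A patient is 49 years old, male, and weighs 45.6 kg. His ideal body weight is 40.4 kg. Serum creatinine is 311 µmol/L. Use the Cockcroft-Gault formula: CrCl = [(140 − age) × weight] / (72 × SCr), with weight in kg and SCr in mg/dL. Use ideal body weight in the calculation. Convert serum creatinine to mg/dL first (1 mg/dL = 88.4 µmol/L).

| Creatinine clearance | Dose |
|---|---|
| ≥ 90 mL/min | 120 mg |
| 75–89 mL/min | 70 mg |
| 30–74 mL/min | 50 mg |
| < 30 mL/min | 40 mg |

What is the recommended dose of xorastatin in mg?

SCr = 311 / 88.4 = 3.518 mg/dL
CrCl = (140 − 49) × 40.4 / (72 × 3.518) = 3676.4 / 253.30 ≈ 14.5 mL/min
CrCl ≈ 15 mL/min → bracket < 30 mL/min.
Dose for this bracket: 40 mg.

40 mg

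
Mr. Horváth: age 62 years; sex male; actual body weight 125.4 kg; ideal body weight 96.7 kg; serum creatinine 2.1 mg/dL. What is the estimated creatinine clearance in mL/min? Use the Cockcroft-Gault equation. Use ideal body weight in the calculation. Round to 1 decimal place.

CrCl = (140 − 62) × 96.7 / (72 × 2.1) = 7542.6 / 151.20 ≈ 49.9 mL/min

49.9 mL/min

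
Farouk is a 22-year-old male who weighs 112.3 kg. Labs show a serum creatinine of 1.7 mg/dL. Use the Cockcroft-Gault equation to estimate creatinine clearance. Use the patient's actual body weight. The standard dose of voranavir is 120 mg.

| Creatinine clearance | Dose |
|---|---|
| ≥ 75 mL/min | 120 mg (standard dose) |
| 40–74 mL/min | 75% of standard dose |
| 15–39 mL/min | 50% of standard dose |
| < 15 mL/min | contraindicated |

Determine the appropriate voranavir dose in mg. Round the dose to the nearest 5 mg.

CrCl = (140 − 22) × 112.3 / (72 × 1.7) = 13251.4 / 122.40 ≈ 108.3 mL/min
CrCl ≈ 108 mL/min → bracket ≥ 75 mL/min.
100% of 120 mg = 120 mg

120 mg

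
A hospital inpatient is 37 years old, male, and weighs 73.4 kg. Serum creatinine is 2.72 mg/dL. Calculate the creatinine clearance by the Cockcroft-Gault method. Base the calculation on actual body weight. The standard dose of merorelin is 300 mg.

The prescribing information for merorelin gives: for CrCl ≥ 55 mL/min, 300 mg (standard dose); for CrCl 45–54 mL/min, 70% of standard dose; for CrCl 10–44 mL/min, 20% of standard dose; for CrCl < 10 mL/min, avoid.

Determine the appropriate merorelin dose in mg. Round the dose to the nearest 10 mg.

CrCl = (140 − 37) × 73.4 / (72 × 2.72) = 7560.2 / 195.84 ≈ 38.6 mL/min
CrCl ≈ 39 mL/min → bracket 10–44 mL/min.
20% of 300 mg = 60 mg

60 mg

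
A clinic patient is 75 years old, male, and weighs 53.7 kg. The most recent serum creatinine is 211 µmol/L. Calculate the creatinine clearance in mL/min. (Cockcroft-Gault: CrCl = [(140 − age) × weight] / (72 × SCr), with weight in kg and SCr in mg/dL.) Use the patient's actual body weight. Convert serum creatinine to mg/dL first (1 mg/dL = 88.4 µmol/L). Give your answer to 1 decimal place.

20.3 mL/min

SCr = 211 / 88.4 = 2.387 mg/dL
CrCl = (140 − 75) × 53.7 / (72 × 2.387) = 3490.5 / 171.86 ≈ 20.3 mL/min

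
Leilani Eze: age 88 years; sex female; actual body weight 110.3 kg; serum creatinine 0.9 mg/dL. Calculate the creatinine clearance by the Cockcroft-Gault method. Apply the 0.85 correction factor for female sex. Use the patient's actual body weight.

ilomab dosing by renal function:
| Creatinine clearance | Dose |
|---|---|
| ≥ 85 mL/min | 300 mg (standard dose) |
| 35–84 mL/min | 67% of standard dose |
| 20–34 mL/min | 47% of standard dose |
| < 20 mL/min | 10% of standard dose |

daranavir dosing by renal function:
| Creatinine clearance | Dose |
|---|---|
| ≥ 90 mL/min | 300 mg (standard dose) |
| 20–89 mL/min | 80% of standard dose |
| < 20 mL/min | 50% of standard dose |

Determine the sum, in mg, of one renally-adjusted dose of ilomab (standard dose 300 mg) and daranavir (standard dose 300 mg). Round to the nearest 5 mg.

CrCl = (140 − 88) × 110.3 / (72 × 0.9) × 0.85 = 5735.6 / 64.80 × 0.85 ≈ 75.2 mL/min
CrCl ≈ 75 mL/min.
ilomab: 35–84 mL/min → 67% of 300 mg = 201 mg.
daranavir: 20–89 mL/min → 80% of 300 mg = 240 mg.
Total = 201 + 240 = 441 mg.

440 mg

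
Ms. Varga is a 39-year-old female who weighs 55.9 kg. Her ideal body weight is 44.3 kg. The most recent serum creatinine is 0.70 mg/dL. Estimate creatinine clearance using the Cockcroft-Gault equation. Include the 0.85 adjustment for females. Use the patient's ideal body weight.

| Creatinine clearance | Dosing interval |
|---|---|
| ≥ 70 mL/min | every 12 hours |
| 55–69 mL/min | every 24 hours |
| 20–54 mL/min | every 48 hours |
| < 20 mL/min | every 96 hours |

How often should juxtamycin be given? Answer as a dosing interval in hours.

CrCl = (140 − 39) × 44.3 / (72 × 0.7) × 0.85 = 4474.3 / 50.40 × 0.85 ≈ 75.5 mL/min
CrCl ≈ 75 mL/min → bracket ≥ 70 mL/min → every 12 hours.

every 12 hours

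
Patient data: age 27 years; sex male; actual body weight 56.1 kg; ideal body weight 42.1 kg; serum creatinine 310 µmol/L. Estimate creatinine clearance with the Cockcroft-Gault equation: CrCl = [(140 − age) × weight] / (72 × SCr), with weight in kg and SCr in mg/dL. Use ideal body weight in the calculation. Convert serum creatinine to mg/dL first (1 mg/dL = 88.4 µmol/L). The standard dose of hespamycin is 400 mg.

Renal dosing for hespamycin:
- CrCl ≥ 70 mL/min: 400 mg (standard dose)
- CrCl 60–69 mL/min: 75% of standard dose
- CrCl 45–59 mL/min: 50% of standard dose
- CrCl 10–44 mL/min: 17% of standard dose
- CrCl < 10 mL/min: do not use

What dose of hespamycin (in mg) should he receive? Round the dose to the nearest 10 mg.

70 mg

SCr = 310 / 88.4 = 3.507 mg/dL
CrCl = (140 − 27) × 42.1 / (72 × 3.507) = 4757.3 / 252.50 ≈ 18.8 mL/min
CrCl ≈ 19 mL/min → bracket 10–44 mL/min.
17% of 400 mg = 68 mg → 70 mg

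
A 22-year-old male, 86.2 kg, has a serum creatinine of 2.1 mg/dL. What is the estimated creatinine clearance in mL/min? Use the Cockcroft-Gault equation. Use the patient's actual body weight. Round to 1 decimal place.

67.3 mL/min

CrCl = (140 − 22) × 86.2 / (72 × 2.1) = 10171.6 / 151.20 ≈ 67.3 mL/min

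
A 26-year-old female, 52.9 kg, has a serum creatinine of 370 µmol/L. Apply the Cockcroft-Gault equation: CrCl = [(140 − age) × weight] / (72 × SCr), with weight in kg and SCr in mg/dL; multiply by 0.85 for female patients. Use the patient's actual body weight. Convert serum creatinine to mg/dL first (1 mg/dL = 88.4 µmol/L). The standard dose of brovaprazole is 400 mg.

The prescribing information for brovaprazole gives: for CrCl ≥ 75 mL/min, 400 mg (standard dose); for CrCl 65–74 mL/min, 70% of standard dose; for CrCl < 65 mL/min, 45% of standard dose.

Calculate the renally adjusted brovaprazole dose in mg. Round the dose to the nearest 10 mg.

180 mg

SCr = 370 / 88.4 = 4.186 mg/dL
CrCl = (140 − 26) × 52.9 / (72 × 4.186) × 0.85 = 6030.6 / 301.39 × 0.85 ≈ 17.0 mL/min
CrCl ≈ 17 mL/min → bracket < 65 mL/min.
45% of 400 mg = 180 mg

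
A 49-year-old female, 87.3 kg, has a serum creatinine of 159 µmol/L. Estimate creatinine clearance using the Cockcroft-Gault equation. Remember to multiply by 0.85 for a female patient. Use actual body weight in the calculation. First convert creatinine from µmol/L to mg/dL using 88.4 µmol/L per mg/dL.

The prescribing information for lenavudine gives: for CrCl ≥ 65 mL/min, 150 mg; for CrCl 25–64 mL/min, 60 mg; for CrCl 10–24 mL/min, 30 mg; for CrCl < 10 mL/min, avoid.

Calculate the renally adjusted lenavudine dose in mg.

SCr = 159 / 88.4 = 1.799 mg/dL
CrCl = (140 − 49) × 87.3 / (72 × 1.799) × 0.85 = 7944.3 / 129.53 × 0.85 ≈ 52.1 mL/min
CrCl ≈ 52 mL/min → bracket 25–64 mL/min.
Dose for this bracket: 60 mg.

60 mg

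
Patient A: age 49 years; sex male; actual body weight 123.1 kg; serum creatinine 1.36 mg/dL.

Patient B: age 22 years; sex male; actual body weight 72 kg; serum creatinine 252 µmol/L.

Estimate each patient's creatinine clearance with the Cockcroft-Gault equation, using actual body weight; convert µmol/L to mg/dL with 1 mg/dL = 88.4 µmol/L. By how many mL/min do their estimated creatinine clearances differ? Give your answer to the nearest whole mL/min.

73 mL/min

Patient A: CrCl = (140 − 49) × 123.1 / (72 × 1.36) = 11202.1 / 97.92 ≈ 114.4 mL/min
Patient B: SCr = 252 / 88.4 = 2.851 mg/dL
Patient B: CrCl = (140 − 22) × 72 / (72 × 2.851) = 8496.0 / 205.27 ≈ 41.4 mL/min
|114.4 − 41.4| = 73.0 mL/min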